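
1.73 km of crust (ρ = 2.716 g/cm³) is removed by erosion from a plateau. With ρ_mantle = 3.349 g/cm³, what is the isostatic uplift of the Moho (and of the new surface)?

Unloading: uplift u = e ρ_c/ρ_m = 1.73 km × 2.716/3.349 = 1.4 km.

1.4 km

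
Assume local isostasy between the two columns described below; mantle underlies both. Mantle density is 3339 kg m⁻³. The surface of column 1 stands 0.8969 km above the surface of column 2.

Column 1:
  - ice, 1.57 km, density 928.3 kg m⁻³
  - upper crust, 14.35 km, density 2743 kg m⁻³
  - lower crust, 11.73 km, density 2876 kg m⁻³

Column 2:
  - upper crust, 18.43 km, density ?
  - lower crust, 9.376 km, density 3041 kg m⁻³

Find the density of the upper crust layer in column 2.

2690 kg m⁻³

Take the compensation level at the base of the deeper column (depth z_c below the surface of column 1) and equate Σ ρ_i t_i down to z_c; mantle fills any gap and the z_c terms cancel.
Column 1: 1.57×928.3 + 14.35×2743 + 11.73×2876 + (z_c − 27.65)×3339
Column 2: 0.8969×0 + 18.43×ρ + 9.376×3041 + (z_c − 0.8969 − 27.806)×3339
The z_c×3339 term appears on both sides and cancels. Collect the known terms of each column as K = Σ(ρt)_known − 3339 × (depth of known layers): K_1 = 74554.961 − 3339×27.65 = −17768.389; K_2 = 28512.416 − 3339×(0.8969 + 27.806) = −67326.5671.
Balance: K_1 = K_2 + 18.43×ρ, so ρ = (K_1 − K_2)/18.43 = 49558.2/18.43 = 2690 kg m⁻³.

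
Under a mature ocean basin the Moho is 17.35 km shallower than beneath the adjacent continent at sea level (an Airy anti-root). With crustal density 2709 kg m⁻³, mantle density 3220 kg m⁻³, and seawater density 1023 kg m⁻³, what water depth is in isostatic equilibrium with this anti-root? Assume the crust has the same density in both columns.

Replacing a thickness d of crust by seawater at the top must be balanced by replacing crust with mantle at the base: d (ρ_c − ρ_w) = a (ρ_m − ρ_c).
d = a (ρ_m − ρ_c)/(ρ_c − ρ_w) = 17.35 km × 511/1686 = 5.26 km.

5.26 km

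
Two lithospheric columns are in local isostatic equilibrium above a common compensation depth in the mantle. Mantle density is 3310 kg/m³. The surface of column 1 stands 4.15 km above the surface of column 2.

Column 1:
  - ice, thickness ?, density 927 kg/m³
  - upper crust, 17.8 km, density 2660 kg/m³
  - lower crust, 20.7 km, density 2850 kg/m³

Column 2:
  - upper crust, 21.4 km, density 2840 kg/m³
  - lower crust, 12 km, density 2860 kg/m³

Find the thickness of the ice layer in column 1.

Take the compensation level at the base of the deeper column (depth z_c below the surface of column 1) and equate Σ ρ_i t_i down to z_c; mantle fills any gap and the z_c terms cancel.
Column 1: x×927 + 17.8×2660 + 20.7×2850 + (z_c − 38.5 − x)×3310
Column 2: 4.15×0 + 21.4×2840 + 12×2860 + (z_c − 4.15 − 33.4)×3310
The z_c×3310 term appears on both sides and cancels. Collect the known terms of each column as K = Σ(ρt)_known − 3310 × (depth of known layers): K_1 = 106343 − 3310×38.5 = −21092; K_2 = 95096 − 3310×(4.15 + 33.4) = −29194.5.
Balance: K_1 − x×(3310 − 927) = K_2, so x = (K_1 − K_2)/(3310 − 927) = 8102.5/2383 = 3.4 km.

3.4 km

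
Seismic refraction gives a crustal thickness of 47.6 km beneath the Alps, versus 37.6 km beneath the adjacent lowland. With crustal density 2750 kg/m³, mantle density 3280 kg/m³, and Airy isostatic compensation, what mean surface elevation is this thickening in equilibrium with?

1.62 km

Excess crust Δ = 47.6 km − 37.6 km = 10 km, split between elevation h and root r with h + r = Δ.
Airy balance ρ_c h = (ρ_m − ρ_c) r gives r = h ρ_c/(ρ_m − ρ_c), so h (1 + ρ_c/(ρ_m − ρ_c)) = Δ, i.e. h = Δ (ρ_m − ρ_c)/ρ_m.
h = 10 km × 530/3280 = 1.62 km.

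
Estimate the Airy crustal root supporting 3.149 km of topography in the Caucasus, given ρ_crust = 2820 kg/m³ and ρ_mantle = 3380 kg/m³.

15.9 km

Isostatic balance requires: the weight of the topography is balanced by the buoyancy of the root, ρ_c h = (ρ_m − ρ_c) r.
r = h · ρ_c / (ρ_m − ρ_c) = 3.149 km × 2820 / (3380 − 2820) = 15.9 km.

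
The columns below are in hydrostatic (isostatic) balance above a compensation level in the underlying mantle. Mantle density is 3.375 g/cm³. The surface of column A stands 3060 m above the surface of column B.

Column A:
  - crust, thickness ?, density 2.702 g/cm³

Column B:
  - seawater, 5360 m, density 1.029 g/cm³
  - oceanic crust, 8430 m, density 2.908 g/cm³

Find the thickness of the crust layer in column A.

Take the compensation level at the base of the deeper column (depth z_c below the surface of column A) and equate Σ ρ_i t_i down to z_c; mantle fills any gap and the z_c terms cancel.
Column A: x×2.702 + (z_c − 0 − x)×3.375
Column B: 3060×0 + 5360×1.029 + 8430×2.908 + (z_c − 3060 − 13790)×3.375
The z_c×3.375 term appears on both sides and cancels. Collect the known terms of each column as K = Σ(ρt)_known − 3.375 × (depth of known layers): K_A = 0 − 3.375×0 = 0; K_B = 30029.88 − 3.375×(3060 + 13790) = −26838.87.
Balance: K_A − x×(3.375 − 2.702) = K_B, so x = (K_A − K_B)/(3.375 − 2.702) = 26838.9/0.673 = 39900 m.

39900 m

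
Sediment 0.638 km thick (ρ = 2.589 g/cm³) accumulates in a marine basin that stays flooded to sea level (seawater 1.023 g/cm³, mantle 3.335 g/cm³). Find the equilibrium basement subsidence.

0.432 km

Submarine loading: the sediment displaces seawater, and the subsidence is in turn flooded, so s (ρ_m − ρ_w) = t (ρ_sed − ρ_w).
s = 0.638 km × (2.589 − 1.023) / (3.335 − 1.023) = 0.432 km.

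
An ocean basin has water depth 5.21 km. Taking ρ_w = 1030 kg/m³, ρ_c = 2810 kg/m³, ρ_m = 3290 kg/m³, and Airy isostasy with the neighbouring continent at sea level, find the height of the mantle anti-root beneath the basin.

Isostatic balance requires: replacing crust with seawater at the top is compensated by replacing crust with mantle at the base: d (ρ_c − ρ_w) = a (ρ_m − ρ_c).
a = d (ρ_c − ρ_w)/(ρ_m − ρ_c) = 5.21 km × 1780/480 = 19.3 km.

19.3 km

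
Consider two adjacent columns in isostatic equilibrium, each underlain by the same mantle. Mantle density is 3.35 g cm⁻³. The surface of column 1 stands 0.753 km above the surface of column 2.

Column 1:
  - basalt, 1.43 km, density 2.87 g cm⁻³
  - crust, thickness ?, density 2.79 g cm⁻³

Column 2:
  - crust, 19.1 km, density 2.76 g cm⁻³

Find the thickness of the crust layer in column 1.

23.4 km

Take the compensation level at the base of the deeper column (depth z_c below the surface of column 1) and equate Σ ρ_i t_i down to z_c; mantle fills any gap and the z_c terms cancel.
Column 1: 1.43×2.87 + x×2.79 + (z_c − 1.43 − x)×3.35
Column 2: 0.753×0 + 19.1×2.76 + (z_c − 0.753 − 19.1)×3.35
The z_c×3.35 term appears on both sides and cancels. Collect the known terms of each column as K = Σ(ρt)_known − 3.35 × (depth of known layers): K_1 = 4.1041 − 3.35×1.43 = −0.6864; K_2 = 52.716 − 3.35×(0.753 + 19.1) = −13.79155.
Balance: K_1 − x×(3.35 − 2.79) = K_2, so x = (K_1 − K_2)/(3.35 − 2.79) = 13.1052/0.56 = 23.4 km.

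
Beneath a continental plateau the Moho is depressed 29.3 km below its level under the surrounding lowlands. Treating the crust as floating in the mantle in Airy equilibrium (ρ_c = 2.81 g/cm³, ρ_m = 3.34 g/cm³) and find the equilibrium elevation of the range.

For local isostatic compensation: ρ_c h = (ρ_m − ρ_c) r.
h = r (ρ_m − ρ_c) / ρ_c = 29.3 km × (3.34 − 2.81) / 2.81 = 5.53 km.

5.53 km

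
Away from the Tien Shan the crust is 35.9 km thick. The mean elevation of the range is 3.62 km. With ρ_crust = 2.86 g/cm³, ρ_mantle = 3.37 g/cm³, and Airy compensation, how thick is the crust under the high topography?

Root depth r = h ρ_c / (ρ_m − ρ_c) = 3.62 km × 2.86 / 0.51 = 20.3 km.
Total thickness = T + h + r = 35.9 km + 3.62 km + 20.3 km = 59.8 km.

59.8 km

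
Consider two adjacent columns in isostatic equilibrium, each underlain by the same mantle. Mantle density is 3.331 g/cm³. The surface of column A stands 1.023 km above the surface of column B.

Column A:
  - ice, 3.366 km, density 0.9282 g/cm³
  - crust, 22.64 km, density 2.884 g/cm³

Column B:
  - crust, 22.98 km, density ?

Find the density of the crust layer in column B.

Take the compensation level at the base of the deeper column (depth z_c below the surface of column A) and equate Σ ρ_i t_i down to z_c; mantle fills any gap and the z_c terms cancel.
Column A: 3.366×0.9282 + 22.64×2.884 + (z_c − 26.006)×3.331
Column B: 1.023×0 + 22.98×ρ + (z_c − 1.023 − 22.98)×3.331
The z_c×3.331 term appears on both sides and cancels. Collect the known terms of each column as K = Σ(ρt)_known − 3.331 × (depth of known layers): K_A = 68.4180812 − 3.331×26.006 = −18.2079048; K_B = 0 − 3.331×(1.023 + 22.98) = −79.953993.
Balance: K_A = K_B + 22.98×ρ, so ρ = (K_A − K_B)/22.98 = 61.7461/22.98 = 2.69 g/cm³.

2.69 g/cm³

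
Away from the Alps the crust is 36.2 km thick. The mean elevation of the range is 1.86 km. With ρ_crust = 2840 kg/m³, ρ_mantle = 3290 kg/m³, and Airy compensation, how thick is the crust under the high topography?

49.8 km

Root depth r = h ρ_c / (ρ_m − ρ_c) = 1.86 km × 2840 / 450 = 11.74 km.
Total thickness = T + h + r = 36.2 km + 1.86 km + 11.74 km = 49.8 km.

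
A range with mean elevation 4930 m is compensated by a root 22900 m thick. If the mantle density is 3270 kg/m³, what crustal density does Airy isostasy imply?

ρ_c h = (ρ_m − ρ_c) r → ρ_c (h + r) = ρ_m r → ρ_c = ρ_m r / (h + r).
ρ_c = 3270 × 22900 m / (4930 m + 22900 m) = 2690 kg/m³.

2690 kg/m³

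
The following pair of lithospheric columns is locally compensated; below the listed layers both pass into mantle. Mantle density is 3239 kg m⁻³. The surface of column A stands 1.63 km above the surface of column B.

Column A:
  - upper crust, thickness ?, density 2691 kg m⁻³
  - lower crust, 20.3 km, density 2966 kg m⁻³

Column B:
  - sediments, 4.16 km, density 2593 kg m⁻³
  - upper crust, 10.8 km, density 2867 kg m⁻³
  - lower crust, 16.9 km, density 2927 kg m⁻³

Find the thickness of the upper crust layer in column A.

21.4 km

Take the compensation level at the base of the deeper column (depth z_c below the surface of column A) and equate Σ ρ_i t_i down to z_c; mantle fills any gap and the z_c terms cancel.
Column A: x×2691 + 20.3×2966 + (z_c − 20.3 − x)×3239
Column B: 1.63×0 + 4.16×2593 + 10.8×2867 + 16.9×2927 + (z_c − 1.63 − 31.86)×3239
The z_c×3239 term appears on both sides and cancels. Collect the known terms of each column as K = Σ(ρt)_known − 3239 × (depth of known layers): K_A = 60209.8 − 3239×20.3 = −5541.9; K_B = 91216.78 − 3239×(1.63 + 31.86) = −17257.33.
Balance: K_A − x×(3239 − 2691) = K_B, so x = (K_A − K_B)/(3239 − 2691) = 11715.4/548 = 21.4 km.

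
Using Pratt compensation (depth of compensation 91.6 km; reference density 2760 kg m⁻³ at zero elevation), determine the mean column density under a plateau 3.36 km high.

Pratt balance: ρ_ref D = ρ (D + h).
ρ = ρ_ref D/(D + h) = 2760 × 91.6 km/(91.6 km + 3.36 km) = 2660 kg m⁻³.

2660 kg m⁻³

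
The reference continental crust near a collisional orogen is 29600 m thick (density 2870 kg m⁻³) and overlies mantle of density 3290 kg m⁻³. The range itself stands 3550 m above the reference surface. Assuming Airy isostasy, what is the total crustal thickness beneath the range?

57400 m

Root depth r = h ρ_c / (ρ_m − ρ_c) = 3550 m × 2870 / 420 = 24260 m.
Total thickness = T + h + r = 29600 m + 3550 m + 24260 m = 57400 m.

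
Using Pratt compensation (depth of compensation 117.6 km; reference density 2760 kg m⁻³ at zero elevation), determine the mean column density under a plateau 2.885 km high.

Pratt balance: ρ_ref D = ρ (D + h).
ρ = ρ_ref D/(D + h) = 2760 × 117.6 km/(117.6 km + 2.885 km) = 2690 kg m⁻³.

2690 kg m⁻³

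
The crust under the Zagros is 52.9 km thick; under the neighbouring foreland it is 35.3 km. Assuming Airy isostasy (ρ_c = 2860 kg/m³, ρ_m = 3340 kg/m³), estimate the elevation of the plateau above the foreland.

Excess crust Δ = 52.9 km − 35.3 km = 17.6 km, split between elevation h and root r with h + r = Δ.
Airy balance ρ_c h = (ρ_m − ρ_c) r gives r = h ρ_c/(ρ_m − ρ_c), so h (1 + ρ_c/(ρ_m − ρ_c)) = Δ, i.e. h = Δ (ρ_m − ρ_c)/ρ_m.
h = 17.6 km × 480/3340 = 2.53 km.

2.53 km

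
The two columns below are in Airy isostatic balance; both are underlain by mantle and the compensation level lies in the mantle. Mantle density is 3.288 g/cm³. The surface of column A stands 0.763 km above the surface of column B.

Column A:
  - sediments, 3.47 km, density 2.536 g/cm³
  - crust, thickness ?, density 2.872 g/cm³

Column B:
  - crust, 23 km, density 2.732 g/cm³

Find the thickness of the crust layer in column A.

Take the compensation level at the base of the deeper column (depth z_c below the surface of column A) and equate Σ ρ_i t_i down to z_c; mantle fills any gap and the z_c terms cancel.
Column A: 3.47×2.536 + x×2.872 + (z_c − 3.47 − x)×3.288
Column B: 0.763×0 + 23×2.732 + (z_c − 0.763 − 23)×3.288
The z_c×3.288 term appears on both sides and cancels. Collect the known terms of each column as K = Σ(ρt)_known − 3.288 × (depth of known layers): K_A = 8.79992 − 3.288×3.47 = −2.60944; K_B = 62.836 − 3.288×(0.763 + 23) = −15.296744.
Balance: K_A − x×(3.288 − 2.872) = K_B, so x = (K_A − K_B)/(3.288 − 2.872) = 12.6873/0.416 = 30.5 km.

30.5 km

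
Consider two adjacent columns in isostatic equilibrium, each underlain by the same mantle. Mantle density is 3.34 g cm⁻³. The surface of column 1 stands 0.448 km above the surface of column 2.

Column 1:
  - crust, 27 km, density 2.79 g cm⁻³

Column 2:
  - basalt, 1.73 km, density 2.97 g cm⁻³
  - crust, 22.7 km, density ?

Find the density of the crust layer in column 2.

2.78 g cm⁻³

Take the compensation level at the base of the deeper column (depth z_c below the surface of column 1) and equate Σ ρ_i t_i down to z_c; mantle fills any gap and the z_c terms cancel.
Column 1: 27×2.79 + (z_c − 27)×3.34
Column 2: 0.448×0 + 1.73×2.97 + 22.7×ρ + (z_c − 0.448 − 24.43)×3.34
The z_c×3.34 term appears on both sides and cancels. Collect the known terms of each column as K = Σ(ρt)_known − 3.34 × (depth of known layers): K_1 = 75.33 − 3.34×27 = −14.85; K_2 = 5.1381 − 3.34×(0.448 + 24.43) = −77.95442.
Balance: K_1 = K_2 + 22.7×ρ, so ρ = (K_1 − K_2)/22.7 = 63.1044/22.7 = 2.78 g cm⁻³.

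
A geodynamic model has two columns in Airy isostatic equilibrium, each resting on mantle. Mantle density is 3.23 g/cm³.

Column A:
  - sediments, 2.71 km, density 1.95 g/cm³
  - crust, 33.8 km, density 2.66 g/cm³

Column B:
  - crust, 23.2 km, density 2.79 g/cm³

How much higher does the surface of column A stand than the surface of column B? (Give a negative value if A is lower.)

3.88 km

For any compensation level in the mantle, the mantle terms cancel and isostasy reduces to e = (Σt_A − Σt_B) − (Σ(ρt)_A − Σ(ρt)_B) / ρ_m.
Σt_A = 36.51 km; Σt_B = 23.2 km; Σ(ρt)_A = 95.1925; Σ(ρt)_B = 64.728 (in km·g/cm³).
e = (36.51 − 23.2) − (95.1925 − 64.728) / 3.23 = 3.88 km.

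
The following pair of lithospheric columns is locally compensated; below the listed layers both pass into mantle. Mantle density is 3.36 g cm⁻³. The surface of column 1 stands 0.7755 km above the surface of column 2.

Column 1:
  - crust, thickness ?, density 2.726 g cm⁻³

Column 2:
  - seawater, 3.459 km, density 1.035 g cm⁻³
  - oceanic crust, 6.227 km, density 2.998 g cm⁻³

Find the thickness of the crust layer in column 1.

20.4 km

Take the compensation level at the base of the deeper column (depth z_c below the surface of column 1) and equate Σ ρ_i t_i down to z_c; mantle fills any gap and the z_c terms cancel.
Column 1: x×2.726 + (z_c − 0 − x)×3.36
Column 2: 0.7755×0 + 3.459×1.035 + 6.227×2.998 + (z_c − 0.7755 − 9.686)×3.36
The z_c×3.36 term appears on both sides and cancels. Collect the known terms of each column as K = Σ(ρt)_known − 3.36 × (depth of known layers): K_1 = 0 − 3.36×0 = 0; K_2 = 22.248611 − 3.36×(0.7755 + 9.686) = −12.902029.
Balance: K_1 − x×(3.36 − 2.726) = K_2, so x = (K_1 − K_2)/(3.36 − 2.726) = 12.902/0.634 = 20.4 km.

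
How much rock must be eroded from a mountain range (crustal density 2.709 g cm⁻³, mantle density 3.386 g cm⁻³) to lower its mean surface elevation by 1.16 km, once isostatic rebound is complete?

5.8 km

Net drop Δ = e − u = e − e ρ_c/ρ_m = e (ρ_m − ρ_c)/ρ_m.
e = Δ ρ_m/(ρ_m − ρ_c) = 1.16 km × 3.386/0.677 = 5.8 km.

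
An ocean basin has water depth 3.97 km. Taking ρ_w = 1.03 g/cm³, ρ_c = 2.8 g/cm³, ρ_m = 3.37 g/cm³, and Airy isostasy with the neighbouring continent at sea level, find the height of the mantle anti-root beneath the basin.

12.3 km

In Airy isostatic equilibrium: replacing crust with seawater at the top is compensated by replacing crust with mantle at the base: d (ρ_c − ρ_w) = a (ρ_m − ρ_c).
a = d (ρ_c − ρ_w)/(ρ_m − ρ_c) = 3.97 km × 1.77/0.57 = 12.3 km.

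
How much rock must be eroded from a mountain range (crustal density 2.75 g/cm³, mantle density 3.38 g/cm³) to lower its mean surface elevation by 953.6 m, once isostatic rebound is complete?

5120 m

Net drop Δ = e − u = e − e ρ_c/ρ_m = e (ρ_m − ρ_c)/ρ_m.
e = Δ ρ_m/(ρ_m − ρ_c) = 953.6 m × 3.38/0.63 = 5120 m.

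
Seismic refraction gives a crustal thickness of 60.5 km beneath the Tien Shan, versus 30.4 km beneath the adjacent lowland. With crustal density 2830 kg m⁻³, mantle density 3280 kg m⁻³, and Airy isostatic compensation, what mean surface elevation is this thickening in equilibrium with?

Excess crust Δ = 60.5 km − 30.4 km = 30.1 km, split between elevation h and root r with h + r = Δ.
Airy balance ρ_c h = (ρ_m − ρ_c) r gives r = h ρ_c/(ρ_m − ρ_c), so h (1 + ρ_c/(ρ_m − ρ_c)) = Δ, i.e. h = Δ (ρ_m − ρ_c)/ρ_m.
h = 30.1 km × 450/3280 = 4.13 km.

4.13 km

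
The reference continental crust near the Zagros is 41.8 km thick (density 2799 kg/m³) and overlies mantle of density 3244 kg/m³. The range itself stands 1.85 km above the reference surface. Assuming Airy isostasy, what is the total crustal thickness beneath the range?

Root depth r = h ρ_c / (ρ_m − ρ_c) = 1.85 km × 2799 / 445 = 11.64 km.
Total thickness = T + h + r = 41.8 km + 1.85 km + 11.64 km = 55.3 km.

55.3 km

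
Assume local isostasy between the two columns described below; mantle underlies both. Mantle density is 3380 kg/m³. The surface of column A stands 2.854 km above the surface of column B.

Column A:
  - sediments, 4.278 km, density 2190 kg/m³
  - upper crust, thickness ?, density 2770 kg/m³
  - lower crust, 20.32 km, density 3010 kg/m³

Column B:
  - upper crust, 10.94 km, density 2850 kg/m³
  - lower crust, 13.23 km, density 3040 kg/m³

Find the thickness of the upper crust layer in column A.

12 km

Take the compensation level at the base of the deeper column (depth z_c below the surface of column A) and equate Σ ρ_i t_i down to z_c; mantle fills any gap and the z_c terms cancel.
Column A: 4.278×2190 + x×2770 + 20.32×3010 + (z_c − 24.598 − x)×3380
Column B: 2.854×0 + 10.94×2850 + 13.23×3040 + (z_c − 2.854 − 24.17)×3380
The z_c×3380 term appears on both sides and cancels. Collect the known terms of each column as K = Σ(ρt)_known − 3380 × (depth of known layers): K_A = 70532.02 − 3380×24.598 = −12609.22; K_B = 71398.2 − 3380×(2.854 + 24.17) = −19942.92.
Balance: K_A − x×(3380 − 2770) = K_B, so x = (K_A − K_B)/(3380 − 2770) = 7333.7/610 = 12 km.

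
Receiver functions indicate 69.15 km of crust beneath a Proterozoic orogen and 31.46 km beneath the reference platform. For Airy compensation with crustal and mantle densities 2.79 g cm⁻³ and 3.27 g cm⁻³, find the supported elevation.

Excess crust Δ = 69.15 km − 31.46 km = 37.69 km, split between elevation h and root r with h + r = Δ.
Airy balance ρ_c h = (ρ_m − ρ_c) r gives r = h ρ_c/(ρ_m − ρ_c), so h (1 + ρ_c/(ρ_m − ρ_c)) = Δ, i.e. h = Δ (ρ_m − ρ_c)/ρ_m.
h = 37.69 km × 0.48/3.27 = 5.53 km.

5.53 km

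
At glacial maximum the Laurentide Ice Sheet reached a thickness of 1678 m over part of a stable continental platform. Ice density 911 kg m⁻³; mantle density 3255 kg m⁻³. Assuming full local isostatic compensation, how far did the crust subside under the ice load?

470 m

By Archimedes' principle applied to the lithosphere: the ice load ρ_ice t is balanced by mantle displaced below, ρ_m s.
s = t ρ_ice / ρ_m = 1678 m × 911/3255 = 470 m.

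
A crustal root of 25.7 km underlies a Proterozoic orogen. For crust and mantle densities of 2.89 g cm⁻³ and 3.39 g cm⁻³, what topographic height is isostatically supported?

4.45 km

In Airy isostatic equilibrium: ρ_c h = (ρ_m − ρ_c) r.
h = r (ρ_m − ρ_c) / ρ_c = 25.7 km × (3.39 − 2.89) / 2.89 = 4.45 km.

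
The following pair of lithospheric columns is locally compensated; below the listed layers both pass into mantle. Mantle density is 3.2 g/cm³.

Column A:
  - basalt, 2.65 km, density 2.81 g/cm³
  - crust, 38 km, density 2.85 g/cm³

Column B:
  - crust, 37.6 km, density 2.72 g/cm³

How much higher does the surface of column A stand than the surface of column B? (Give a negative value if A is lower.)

For any compensation level in the mantle, the mantle terms cancel and isostasy reduces to e = (Σt_A − Σt_B) − (Σ(ρt)_A − Σ(ρt)_B) / ρ_m.
Σt_A = 40.65 km; Σt_B = 37.6 km; Σ(ρt)_A = 115.7465; Σ(ρt)_B = 102.272 (in km·g/cm³).
e = (40.65 − 37.6) − (115.7465 − 102.272) / 3.2 = −1.16 km.

−1.16 km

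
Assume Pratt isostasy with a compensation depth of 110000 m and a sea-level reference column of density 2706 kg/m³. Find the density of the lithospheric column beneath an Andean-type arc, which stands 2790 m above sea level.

Pratt balance: ρ_ref D = ρ (D + h).
ρ = ρ_ref D/(D + h) = 2706 × 110000 m/(110000 m + 2790 m) = 2640 kg/m³.

2640 kg/m³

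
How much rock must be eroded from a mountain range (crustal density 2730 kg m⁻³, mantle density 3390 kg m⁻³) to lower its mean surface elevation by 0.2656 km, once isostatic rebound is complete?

1.36 km

Net drop Δ = e − u = e − e ρ_c/ρ_m = e (ρ_m − ρ_c)/ρ_m.
e = Δ ρ_m/(ρ_m − ρ_c) = 0.2656 km × 3390/660 = 1.36 km.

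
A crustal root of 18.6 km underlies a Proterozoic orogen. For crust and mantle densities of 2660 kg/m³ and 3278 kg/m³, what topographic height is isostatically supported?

4.32 km

In Airy isostatic equilibrium: ρ_c h = (ρ_m − ρ_c) r.
h = r (ρ_m − ρ_c) / ρ_c = 18.6 km × (3278 − 2660) / 2660 = 4.32 km.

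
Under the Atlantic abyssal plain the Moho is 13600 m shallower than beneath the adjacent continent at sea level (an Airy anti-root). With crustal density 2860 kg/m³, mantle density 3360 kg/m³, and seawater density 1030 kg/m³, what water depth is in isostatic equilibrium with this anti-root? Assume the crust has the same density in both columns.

3720 m

Replacing a thickness d of crust by seawater at the top must be balanced by replacing crust with mantle at the base: d (ρ_c − ρ_w) = a (ρ_m − ρ_c).
d = a (ρ_m − ρ_c)/(ρ_c − ρ_w) = 13600 m × 500/1830 = 3720 m.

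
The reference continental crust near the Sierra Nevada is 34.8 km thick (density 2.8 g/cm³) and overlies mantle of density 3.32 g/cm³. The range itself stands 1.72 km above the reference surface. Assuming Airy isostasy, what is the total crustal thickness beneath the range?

Root depth r = h ρ_c / (ρ_m − ρ_c) = 1.72 km × 2.8 / 0.52 = 9.262 km.
Total thickness = T + h + r = 34.8 km + 1.72 km + 9.262 km = 45.8 km.

45.8 km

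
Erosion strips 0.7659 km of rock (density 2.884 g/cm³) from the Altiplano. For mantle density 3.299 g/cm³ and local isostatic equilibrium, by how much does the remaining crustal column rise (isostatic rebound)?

0.67 km

Unloading: uplift u = e ρ_c/ρ_m = 0.7659 km × 2.884/3.299 = 0.67 km.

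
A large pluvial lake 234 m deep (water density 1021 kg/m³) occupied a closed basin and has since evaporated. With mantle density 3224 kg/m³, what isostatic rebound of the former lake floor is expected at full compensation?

u = d ρ_w/ρ_m = 234 m × 1021/3224 = 74.1 m.

74.1 m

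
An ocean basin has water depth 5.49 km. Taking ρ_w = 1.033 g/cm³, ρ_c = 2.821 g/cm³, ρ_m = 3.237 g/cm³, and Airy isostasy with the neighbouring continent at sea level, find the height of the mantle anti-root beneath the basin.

In Airy isostatic equilibrium: replacing crust with seawater at the top is compensated by replacing crust with mantle at the base: d (ρ_c − ρ_w) = a (ρ_m − ρ_c).
a = d (ρ_c − ρ_w)/(ρ_m − ρ_c) = 5.49 km × 1.788/0.416 = 23.6 km.

23.6 km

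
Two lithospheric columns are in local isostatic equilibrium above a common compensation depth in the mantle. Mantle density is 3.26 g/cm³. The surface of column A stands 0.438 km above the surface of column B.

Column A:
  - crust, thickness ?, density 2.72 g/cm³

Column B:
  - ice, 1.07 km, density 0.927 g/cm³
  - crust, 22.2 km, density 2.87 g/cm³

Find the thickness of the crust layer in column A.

23.3 km

Take the compensation level at the base of the deeper column (depth z_c below the surface of column A) and equate Σ ρ_i t_i down to z_c; mantle fills any gap and the z_c terms cancel.
Column A: x×2.72 + (z_c − 0 − x)×3.26
Column B: 0.438×0 + 1.07×0.927 + 22.2×2.87 + (z_c − 0.438 − 23.27)×3.26
The z_c×3.26 term appears on both sides and cancels. Collect the known terms of each column as K = Σ(ρt)_known − 3.26 × (depth of known layers): K_A = 0 − 3.26×0 = 0; K_B = 64.70589 − 3.26×(0.438 + 23.27) = −12.58219.
Balance: K_A − x×(3.26 − 2.72) = K_B, so x = (K_A − K_B)/(3.26 − 2.72) = 12.5822/0.54 = 23.3 km.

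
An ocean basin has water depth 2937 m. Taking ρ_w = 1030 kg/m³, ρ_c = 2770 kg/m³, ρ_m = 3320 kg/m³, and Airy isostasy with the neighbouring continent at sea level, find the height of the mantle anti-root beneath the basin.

Isostatic balance requires: replacing crust with seawater at the top is compensated by replacing crust with mantle at the base: d (ρ_c − ρ_w) = a (ρ_m − ρ_c).
a = d (ρ_c − ρ_w)/(ρ_m − ρ_c) = 2937 m × 1740/550 = 9290 m.

9290 m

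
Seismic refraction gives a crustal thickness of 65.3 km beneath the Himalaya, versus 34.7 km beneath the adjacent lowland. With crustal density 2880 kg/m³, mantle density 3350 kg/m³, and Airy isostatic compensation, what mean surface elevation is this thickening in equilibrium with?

Excess crust Δ = 65.3 km − 34.7 km = 30.6 km, split between elevation h and root r with h + r = Δ.
Airy balance ρ_c h = (ρ_m − ρ_c) r gives r = h ρ_c/(ρ_m − ρ_c), so h (1 + ρ_c/(ρ_m − ρ_c)) = Δ, i.e. h = Δ (ρ_m − ρ_c)/ρ_m.
h = 30.6 km × 470/3350 = 4.29 km.

4.29 km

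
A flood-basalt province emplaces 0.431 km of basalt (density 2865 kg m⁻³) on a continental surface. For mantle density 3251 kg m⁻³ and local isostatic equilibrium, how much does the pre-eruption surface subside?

Subaerial loading: s = t ρ_load / ρ_m.
s = 0.431 km × 2865/3251 = 0.38 km.

0.38 km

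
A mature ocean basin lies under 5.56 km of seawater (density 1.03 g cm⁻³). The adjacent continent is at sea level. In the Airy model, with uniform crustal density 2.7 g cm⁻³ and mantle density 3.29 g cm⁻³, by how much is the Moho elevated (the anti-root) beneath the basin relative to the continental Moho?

15.7 km

Isostatic balance requires: replacing crust with seawater at the top is compensated by replacing crust with mantle at the base: d (ρ_c − ρ_w) = a (ρ_m − ρ_c).
a = d (ρ_c − ρ_w)/(ρ_m − ρ_c) = 5.56 km × 1.67/0.59 = 15.7 km.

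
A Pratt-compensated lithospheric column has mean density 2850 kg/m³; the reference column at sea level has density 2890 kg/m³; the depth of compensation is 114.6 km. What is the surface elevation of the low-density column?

1.61 km

ρ_ref D = ρ (D + h) → h = D (ρ_ref − ρ)/ρ.
h = 114.6 km × (2890 − 2850)/2850 = 1.61 km.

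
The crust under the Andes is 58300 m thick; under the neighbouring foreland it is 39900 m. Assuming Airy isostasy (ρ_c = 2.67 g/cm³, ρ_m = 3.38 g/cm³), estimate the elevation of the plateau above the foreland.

3870 m

Excess crust Δ = 58300 m − 39900 m = 18400 m, split between elevation h and root r with h + r = Δ.
Airy balance ρ_c h = (ρ_m − ρ_c) r gives r = h ρ_c/(ρ_m − ρ_c), so h (1 + ρ_c/(ρ_m − ρ_c)) = Δ, i.e. h = Δ (ρ_m − ρ_c)/ρ_m.
h = 18400 m × 0.71/3.38 = 3870 m.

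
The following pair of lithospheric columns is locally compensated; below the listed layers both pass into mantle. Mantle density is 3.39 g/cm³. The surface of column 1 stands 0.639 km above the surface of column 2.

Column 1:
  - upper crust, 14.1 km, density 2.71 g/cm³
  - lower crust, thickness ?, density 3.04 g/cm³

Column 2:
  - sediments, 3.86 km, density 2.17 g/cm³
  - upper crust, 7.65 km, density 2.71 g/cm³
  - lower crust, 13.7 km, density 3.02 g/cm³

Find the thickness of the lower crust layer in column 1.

Take the compensation level at the base of the deeper column (depth z_c below the surface of column 1) and equate Σ ρ_i t_i down to z_c; mantle fills any gap and the z_c terms cancel.
Column 1: 14.1×2.71 + x×3.04 + (z_c − 14.1 − x)×3.39
Column 2: 0.639×0 + 3.86×2.17 + 7.65×2.71 + 13.7×3.02 + (z_c − 0.639 − 25.21)×3.39
The z_c×3.39 term appears on both sides and cancels. Collect the known terms of each column as K = Σ(ρt)_known − 3.39 × (depth of known layers): K_1 = 38.211 − 3.39×14.1 = −9.588; K_2 = 70.4817 − 3.39×(0.639 + 25.21) = −17.14641.
Balance: K_1 − x×(3.39 − 3.04) = K_2, so x = (K_1 − K_2)/(3.39 − 3.04) = 7.55841/0.35 = 21.6 km.

21.6 km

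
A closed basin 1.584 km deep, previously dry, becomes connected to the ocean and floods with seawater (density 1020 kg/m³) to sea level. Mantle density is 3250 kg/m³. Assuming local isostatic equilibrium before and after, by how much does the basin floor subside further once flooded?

0.725 km

After flooding the water column is d + s deep. Its weight must equal the weight of mantle displaced by the extra subsidence s: (d + s) ρ_w = s ρ_m.
s = d ρ_w / (ρ_m − ρ_w) = 1.584 km × 1020/(3250 − 1020) = 0.725 km.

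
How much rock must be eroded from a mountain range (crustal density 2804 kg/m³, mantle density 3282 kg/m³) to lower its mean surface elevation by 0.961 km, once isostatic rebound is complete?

6.6 km

Net drop Δ = e − u = e − e ρ_c/ρ_m = e (ρ_m − ρ_c)/ρ_m.
e = Δ ρ_m/(ρ_m − ρ_c) = 0.961 km × 3282/478 = 6.6 km.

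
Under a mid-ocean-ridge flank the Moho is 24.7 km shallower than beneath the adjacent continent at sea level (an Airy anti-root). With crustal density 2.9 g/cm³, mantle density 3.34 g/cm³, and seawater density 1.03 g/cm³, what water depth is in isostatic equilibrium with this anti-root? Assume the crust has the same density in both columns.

5.81 km

Replacing a thickness d of crust by seawater at the top must be balanced by replacing crust with mantle at the base: d (ρ_c − ρ_w) = a (ρ_m − ρ_c).
d = a (ρ_m − ρ_c)/(ρ_c − ρ_w) = 24.7 km × 0.44/1.87 = 5.81 km.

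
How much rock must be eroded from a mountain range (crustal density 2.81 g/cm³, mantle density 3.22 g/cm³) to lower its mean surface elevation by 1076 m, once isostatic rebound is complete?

8450 m

Net drop Δ = e − u = e − e ρ_c/ρ_m = e (ρ_m − ρ_c)/ρ_m.
e = Δ ρ_m/(ρ_m − ρ_c) = 1076 m × 3.22/0.41 = 8450 m.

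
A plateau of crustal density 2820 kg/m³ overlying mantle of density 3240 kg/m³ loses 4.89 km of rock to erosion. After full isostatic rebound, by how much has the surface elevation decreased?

0.634 km

Rebound u = e ρ_c/ρ_m = 4.89 km × 2820/3240 = 4.256 km.
Net surface drop = e − u = 4.89 km − 4.256 km = e (ρ_m − ρ_c)/ρ_m = 0.634 km.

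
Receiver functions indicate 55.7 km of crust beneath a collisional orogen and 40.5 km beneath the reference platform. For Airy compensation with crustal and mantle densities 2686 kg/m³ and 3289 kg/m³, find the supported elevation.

2.79 km

Excess crust Δ = 55.7 km − 40.5 km = 15.2 km, split between elevation h and root r with h + r = Δ.
Airy balance ρ_c h = (ρ_m − ρ_c) r gives r = h ρ_c/(ρ_m − ρ_c), so h (1 + ρ_c/(ρ_m − ρ_c)) = Δ, i.e. h = Δ (ρ_m − ρ_c)/ρ_m.
h = 15.2 km × 603/3289 = 2.79 km.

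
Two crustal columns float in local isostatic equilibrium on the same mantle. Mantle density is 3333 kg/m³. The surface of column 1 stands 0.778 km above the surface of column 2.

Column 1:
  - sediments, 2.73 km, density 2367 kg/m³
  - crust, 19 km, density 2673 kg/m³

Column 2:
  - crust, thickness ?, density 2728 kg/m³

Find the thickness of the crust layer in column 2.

Take the compensation level at the base of the deeper column (depth z_c below the surface of column 1) and equate Σ ρ_i t_i down to z_c; mantle fills any gap and the z_c terms cancel.
Column 1: 2.73×2367 + 19×2673 + (z_c − 21.73)×3333
Column 2: 0.778×0 + x×2728 + (z_c − 0.778 − 0 − x)×3333
The z_c×3333 term appears on both sides and cancels. Collect the known terms of each column as K = Σ(ρt)_known − 3333 × (depth of known layers): K_1 = 57248.91 − 3333×21.73 = −15177.18; K_2 = 0 − 3333×(0.778 + 0) = −2593.074.
Balance: K_1 = K_2 − x×(3333 − 2728), so x = (K_2 − K_1)/(3333 − 2728) = 12584.1/605 = 20.8 km.

20.8 km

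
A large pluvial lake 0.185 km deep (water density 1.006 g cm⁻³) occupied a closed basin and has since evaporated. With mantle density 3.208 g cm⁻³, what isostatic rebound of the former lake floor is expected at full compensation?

u = d ρ_w/ρ_m = 0.185 km × 1.006/3.208 = 0.058 km.

0.058 km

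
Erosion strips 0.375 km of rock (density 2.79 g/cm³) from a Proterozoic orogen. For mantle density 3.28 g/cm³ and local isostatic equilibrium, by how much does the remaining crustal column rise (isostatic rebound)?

0.319 km

Unloading: uplift u = e ρ_c/ρ_m = 0.375 km × 2.79/3.28 = 0.319 km.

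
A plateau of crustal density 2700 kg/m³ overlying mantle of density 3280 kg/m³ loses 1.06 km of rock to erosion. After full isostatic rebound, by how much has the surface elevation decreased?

0.187 km

Rebound u = e ρ_c/ρ_m = 1.06 km × 2700/3280 = 0.8726 km.
Net surface drop = e − u = 1.06 km − 0.8726 km = e (ρ_m − ρ_c)/ρ_m = 0.187 km.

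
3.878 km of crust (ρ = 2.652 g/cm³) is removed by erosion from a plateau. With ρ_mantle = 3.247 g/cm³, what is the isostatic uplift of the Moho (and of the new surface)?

3.17 km

Unloading: uplift u = e ρ_c/ρ_m = 3.878 km × 2.652/3.247 = 3.17 km.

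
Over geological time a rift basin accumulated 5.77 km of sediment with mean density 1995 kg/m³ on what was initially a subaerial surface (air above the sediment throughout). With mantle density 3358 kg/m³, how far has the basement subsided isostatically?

Subaerial load: s = t ρ_sed / ρ_m = 5.77 km × 1995/3358 = 3.43 km.

3.43 km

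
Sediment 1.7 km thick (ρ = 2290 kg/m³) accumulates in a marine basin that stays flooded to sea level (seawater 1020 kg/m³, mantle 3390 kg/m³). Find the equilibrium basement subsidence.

0.911 km

Submarine loading: the sediment displaces seawater, and the subsidence is in turn flooded, so s (ρ_m − ρ_w) = t (ρ_sed − ρ_w).
s = 1.7 km × (2290 − 1020) / (3390 − 1020) = 0.911 km.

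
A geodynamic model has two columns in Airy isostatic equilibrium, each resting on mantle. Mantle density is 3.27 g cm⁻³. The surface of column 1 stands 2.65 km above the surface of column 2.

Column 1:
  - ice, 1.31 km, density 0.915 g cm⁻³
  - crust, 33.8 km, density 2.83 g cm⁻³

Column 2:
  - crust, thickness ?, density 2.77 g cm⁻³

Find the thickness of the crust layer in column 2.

18.6 km

Take the compensation level at the base of the deeper column (depth z_c below the surface of column 1) and equate Σ ρ_i t_i down to z_c; mantle fills any gap and the z_c terms cancel.
Column 1: 1.31×0.915 + 33.8×2.83 + (z_c − 35.11)×3.27
Column 2: 2.65×0 + x×2.77 + (z_c − 2.65 − 0 − x)×3.27
The z_c×3.27 term appears on both sides and cancels. Collect the known terms of each column as K = Σ(ρt)_known − 3.27 × (depth of known layers): K_1 = 96.85265 − 3.27×35.11 = −17.95705; K_2 = 0 − 3.27×(2.65 + 0) = −8.6655.
Balance: K_1 = K_2 − x×(3.27 − 2.77), so x = (K_2 − K_1)/(3.27 − 2.77) = 9.29155/0.5 = 18.6 km.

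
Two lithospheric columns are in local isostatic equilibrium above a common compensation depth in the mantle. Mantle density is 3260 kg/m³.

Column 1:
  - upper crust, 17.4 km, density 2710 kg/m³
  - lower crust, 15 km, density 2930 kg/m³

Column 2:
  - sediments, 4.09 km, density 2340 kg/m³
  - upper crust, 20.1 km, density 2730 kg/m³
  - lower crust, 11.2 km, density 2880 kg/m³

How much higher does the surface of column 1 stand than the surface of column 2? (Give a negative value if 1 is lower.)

−1.27 km

For any compensation level in the mantle, the mantle terms cancel and isostasy reduces to e = (Σt_1 − Σt_2) − (Σ(ρt)_1 − Σ(ρt)_2) / ρ_m.
Σt_1 = 32.4 km; Σt_2 = 35.39 km; Σ(ρt)_1 = 91104; Σ(ρt)_2 = 96699.6 (in km·kg/m³).
e = (32.4 − 35.39) − (91104 − 96699.6) / 3260 = −1.27 km.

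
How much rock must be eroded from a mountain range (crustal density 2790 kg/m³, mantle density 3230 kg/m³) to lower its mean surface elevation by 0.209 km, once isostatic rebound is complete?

1.53 km

Net drop Δ = e − u = e − e ρ_c/ρ_m = e (ρ_m − ρ_c)/ρ_m.
e = Δ ρ_m/(ρ_m − ρ_c) = 0.209 km × 3230/440 = 1.53 km.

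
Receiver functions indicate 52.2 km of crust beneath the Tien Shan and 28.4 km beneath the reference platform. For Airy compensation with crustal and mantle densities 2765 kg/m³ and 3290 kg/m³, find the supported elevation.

Excess crust Δ = 52.2 km − 28.4 km = 23.8 km, split between elevation h and root r with h + r = Δ.
Airy balance ρ_c h = (ρ_m − ρ_c) r gives r = h ρ_c/(ρ_m − ρ_c), so h (1 + ρ_c/(ρ_m − ρ_c)) = Δ, i.e. h = Δ (ρ_m − ρ_c)/ρ_m.
h = 23.8 km × 525/3290 = 3.8 km.

3.8 km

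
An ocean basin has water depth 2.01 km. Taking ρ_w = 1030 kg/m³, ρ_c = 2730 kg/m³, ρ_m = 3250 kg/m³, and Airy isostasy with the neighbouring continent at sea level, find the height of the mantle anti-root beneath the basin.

6.57 km

In Airy isostatic equilibrium: replacing crust with seawater at the top is compensated by replacing crust with mantle at the base: d (ρ_c − ρ_w) = a (ρ_m − ρ_c).
a = d (ρ_c − ρ_w)/(ρ_m − ρ_c) = 2.01 km × 1700/520 = 6.57 km.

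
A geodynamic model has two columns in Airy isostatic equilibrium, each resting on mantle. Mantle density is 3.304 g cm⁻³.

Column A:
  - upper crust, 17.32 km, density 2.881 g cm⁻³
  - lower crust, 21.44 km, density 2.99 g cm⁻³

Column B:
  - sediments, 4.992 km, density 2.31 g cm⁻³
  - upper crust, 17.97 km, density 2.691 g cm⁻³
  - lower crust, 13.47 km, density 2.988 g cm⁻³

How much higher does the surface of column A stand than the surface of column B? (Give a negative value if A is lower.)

−1.87 km

For any compensation level in the mantle, the mantle terms cancel and isostasy reduces to e = (Σt_A − Σt_B) − (Σ(ρt)_A − Σ(ρt)_B) / ρ_m.
Σt_A = 38.76 km; Σt_B = 36.432 km; Σ(ρt)_A = 114.00452; Σ(ρt)_B = 100.13715 (in km·g cm⁻³).
e = (38.76 − 36.432) − (114.00452 − 100.13715) / 3.304 = −1.87 km.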